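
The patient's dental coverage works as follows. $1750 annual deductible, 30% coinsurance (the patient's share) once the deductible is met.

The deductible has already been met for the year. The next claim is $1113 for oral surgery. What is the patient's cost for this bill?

The deductible is already satisfied, so the full bill goes to coinsurance.
Patient's 30% share of $1113 is $333.90.

$333.90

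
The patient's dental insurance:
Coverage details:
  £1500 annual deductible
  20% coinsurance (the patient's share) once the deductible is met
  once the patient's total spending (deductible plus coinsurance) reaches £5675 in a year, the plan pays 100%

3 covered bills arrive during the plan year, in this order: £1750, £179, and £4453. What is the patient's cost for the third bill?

£890.60

Bill 1, £1750: deductible takes £1500, £250 remains; coinsurance £250 × 20% = £50. Patient owes £1550 (running OOP £1550).
Bill 2, £179: deductible already satisfied, so patient's share is 20% × £179 = £35.80. Patient pays £35.80; OOP now £1585.80.
Bill 3, £4453: 20% coinsurance on £4453 = £890.60. Patient pays £890.60; OOP now £2476.40.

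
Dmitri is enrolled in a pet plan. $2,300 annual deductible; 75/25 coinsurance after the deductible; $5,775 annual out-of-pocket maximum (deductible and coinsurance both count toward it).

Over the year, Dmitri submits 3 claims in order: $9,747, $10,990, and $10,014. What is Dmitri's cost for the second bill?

#1 ($9,747): deductible takes $2,300, $7,447 remains; coinsurance $7,447 × 25% = $1,861.75. Owner pays $4,161.75; OOP now $4,161.75.
#2 ($10,990): deductible already satisfied, so owner's share is 25% × $10,990 = $2,747.50. Adding that to $4,161.75 gives $6,909.25, past the $5,775 cap; owner pays only $5,775 − $4,161.75 = $1,613.25.

$1,613.25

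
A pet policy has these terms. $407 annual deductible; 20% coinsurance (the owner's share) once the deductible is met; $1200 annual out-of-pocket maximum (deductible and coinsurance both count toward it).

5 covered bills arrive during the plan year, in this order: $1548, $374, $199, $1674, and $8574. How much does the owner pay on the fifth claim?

$115.40

Bill 1, $1548: $407 to deductible, leaving $1141; coinsurance $1141 × 20% = $228.20. Owner owes $635.20 (running OOP $635.20).
Bill 2, $374: 20% coinsurance on $374 = $74.80. Cost to owner: $74.80. OOP to date $710.
Bill 3, $199: deductible already satisfied, so owner's share is 20% × $199 = $39.80. Owner pays $39.80; OOP now $749.80.
Bill 4, $1674: deductible met; 20% of $1674 = $334.80. Cost to owner: $334.80. OOP to date $1084.60.
Bill 5, $8574: 20% coinsurance on $8574 = $1714.80. That would push OOP to $2799.40, over the $1200 cap, so owner pays $1200 − $1084.60 = $115.40.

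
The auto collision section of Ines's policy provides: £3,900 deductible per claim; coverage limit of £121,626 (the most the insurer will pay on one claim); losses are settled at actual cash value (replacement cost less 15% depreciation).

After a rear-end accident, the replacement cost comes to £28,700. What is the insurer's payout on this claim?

At 15% depreciation, ACV = £28,700 − £4,305 = £24,395.
After the deductible, £24,395 − £3,900 = £20,495 remains.
£20,495 is within the £121,626 limit, so the insurer pays £20,495.

£20,495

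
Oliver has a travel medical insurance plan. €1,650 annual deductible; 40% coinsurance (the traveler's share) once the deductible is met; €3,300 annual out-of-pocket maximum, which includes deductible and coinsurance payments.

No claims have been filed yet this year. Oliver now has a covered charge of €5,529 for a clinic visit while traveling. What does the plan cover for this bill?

Deductible not yet touched, so the first €1,650 of the bill goes to the deductible.
That leaves €5,529 − €1,650 = €3,879 for coinsurance.
Coinsurance: €3,879 × 40% = €1,551.60.
Traveler responsibility before any cap: €1,650 + €1,551.60 = €3,201.60.
Total out-of-pocket so far would be €0 + €3,201.60 = €3,201.60, below the €3,300 cap — no reduction.
The insurer covers the remainder: €5,529 − €3,201.60 = €2,327.40.

€2,327.40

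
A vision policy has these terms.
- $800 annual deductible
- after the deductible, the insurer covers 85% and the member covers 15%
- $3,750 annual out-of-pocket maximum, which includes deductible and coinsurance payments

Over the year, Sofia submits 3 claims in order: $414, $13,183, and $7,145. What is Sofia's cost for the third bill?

Claim 1 — $414: entire amount goes to the deductible. Cost to member: $414. OOP to date $414.
Claim 2 — $13,183: $386 to deductible, leaving $12,797; coinsurance $12,797 × 15% = $1,919.55. Member owes $2,305.55 (running OOP $2,719.55).
Claim 3 — $7,145: deductible already satisfied, so member's share is 15% × $7,145 = $1,071.75. That would push OOP to $3,791.30, over the $3,750 cap, so member pays $3,750 − $2,719.55 = $1,030.45.

$1,030.45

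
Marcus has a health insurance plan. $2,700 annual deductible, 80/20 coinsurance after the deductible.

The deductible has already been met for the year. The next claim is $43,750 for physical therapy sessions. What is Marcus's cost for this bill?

$8,750

With the deductible met, the entire $43,750 is subject to coinsurance.
Patient's 20% share of $43,750 is $8,750.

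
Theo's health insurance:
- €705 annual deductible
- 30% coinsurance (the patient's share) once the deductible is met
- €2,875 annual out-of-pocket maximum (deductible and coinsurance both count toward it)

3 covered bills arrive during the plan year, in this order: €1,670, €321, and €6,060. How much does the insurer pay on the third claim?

€4,275.80

Claim 1 — €1,670: deductible takes €705, €965 remains; patient's 30% is €289.50. Cost to patient: €994.50. OOP to date €994.50. Plan pays €1,670 − €994.50 = €675.50.
Claim 2 — €321: deductible already satisfied, so patient's share is 30% × €321 = €96.30. Cost to patient: €96.30. OOP to date €1,090.80. Insurer: €321 − €96.30 = €224.70.
Claim 3 — €6,060: deductible met; 30% of €6,060 = €1,818. OOP would hit €2,908.80 > €2,875, so the cap limits the patient to €2,875 − €1,090.80 = €1,784.20. Plan pays €6,060 − €1,784.20 = €4,275.80.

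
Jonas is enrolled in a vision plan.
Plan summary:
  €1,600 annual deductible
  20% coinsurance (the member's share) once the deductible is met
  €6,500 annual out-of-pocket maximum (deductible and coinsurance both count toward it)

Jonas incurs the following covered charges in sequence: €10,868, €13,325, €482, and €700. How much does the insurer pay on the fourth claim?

Claim 1 — €10,868: €1,600 finishes the deductible; €9,268 goes to coinsurance; coinsurance €9,268 × 20% = €1,853.60. Member owes €3,453.60 (running OOP €3,453.60). Insurer: €10,868 − €3,453.60 = €7,414.40.
Claim 2 — €13,325: deductible met; 20% of €13,325 = €2,665. Member pays €2,665; OOP now €6,118.60. Plan pays €13,325 − €2,665 = €10,660.
Claim 3 — €482: deductible already satisfied, so member's share is 20% × €482 = €96.40. Member owes €96.40 (running OOP €6,215). Insurer: €482 − €96.40 = €385.60.
Claim 4 — €700: deductible already satisfied, so member's share is 20% × €700 = €140. Member owes €140 (running OOP €6,355). Insurer: €700 − €140 = €560.

€560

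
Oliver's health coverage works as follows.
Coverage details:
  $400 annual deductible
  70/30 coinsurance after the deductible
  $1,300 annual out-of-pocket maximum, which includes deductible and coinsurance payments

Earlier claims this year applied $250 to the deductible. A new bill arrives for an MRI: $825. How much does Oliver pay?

$250 of the $400 deductible is already met, leaving $150.
The remaining $675 (= $825 − $150) moves to coinsurance.
30% of $675 = $202.50 falls to the patient.
So the patient owes $150 + $202.50 = $352.50 before any cap.
Total out-of-pocket so far would be $250 + $352.50 = $602.50, below the $1,300 cap — no reduction.

$352.50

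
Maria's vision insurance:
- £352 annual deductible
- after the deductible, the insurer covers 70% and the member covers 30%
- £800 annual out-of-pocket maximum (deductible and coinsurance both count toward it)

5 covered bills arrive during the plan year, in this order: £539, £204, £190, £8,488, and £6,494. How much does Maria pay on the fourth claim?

£273.70

Claim 1 (£539): £352 to deductible, leaving £187; member's 30% is £56.10. Member owes £408.10 (running OOP £408.10).
Claim 2 (£204): 30% coinsurance on £204 = £61.20. Member owes £61.20 (running OOP £469.30).
Claim 3 (£190): deductible met; 30% of £190 = £57. Cost to member: £57. OOP to date £526.30.
Claim 4 (£8,488): 30% coinsurance on £8,488 = £2,546.40. That would push OOP to £3,072.70, over the £800 cap, so member pays £800 − £526.30 = £273.70.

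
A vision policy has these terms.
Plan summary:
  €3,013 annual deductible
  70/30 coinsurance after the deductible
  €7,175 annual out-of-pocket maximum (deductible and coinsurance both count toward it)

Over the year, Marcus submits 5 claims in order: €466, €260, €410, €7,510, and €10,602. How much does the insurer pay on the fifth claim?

Bill 1, €466: entire amount goes to the deductible. Cost to member: €466. OOP to date €466. Plan pays €466 − €466 = €0.
Bill 2, €260: fully absorbed by the deductible. Member owes €260 (running OOP €726). Insurer: €260 − €260 = €0.
Bill 3, €410: fully absorbed by the deductible. Member owes €410 (running OOP €1,136). Plan pays €410 − €410 = €0.
Bill 4, €7,510: €1,877 finishes the deductible; €5,633 goes to coinsurance; 30% of €5,633 = €1,689.90. Cost to member: €3,566.90. OOP to date €4,702.90. Plan pays €7,510 − €3,566.90 = €3,943.10.
Bill 5, €10,602: deductible already satisfied, so member's share is 30% × €10,602 = €3,180.60. Adding that to €4,702.90 gives €7,883.50, past the €7,175 cap; member pays only €7,175 − €4,702.90 = €2,472.10. Plan pays €10,602 − €2,472.10 = €8,129.90.

€8,129.90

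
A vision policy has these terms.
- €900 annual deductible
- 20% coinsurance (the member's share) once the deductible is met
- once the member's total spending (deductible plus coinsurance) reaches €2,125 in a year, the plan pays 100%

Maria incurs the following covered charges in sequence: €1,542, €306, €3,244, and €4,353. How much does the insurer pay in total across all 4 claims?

Claim 1 (€1,542): deductible takes €900, €642 remains; 20% of €642 = €128.40. Member pays €1,028.40; OOP now €1,028.40. Plan pays €1,542 − €1,028.40 = €513.60.
Claim 2 (€306): deductible already satisfied, so member's share is 20% × €306 = €61.20. Member owes €61.20 (running OOP €1,089.60). Insurer: €306 − €61.20 = €244.80.
Claim 3 (€3,244): deductible already satisfied, so member's share is 20% × €3,244 = €648.80. Cost to member: €648.80. OOP to date €1,738.40. Insurer: €3,244 − €648.80 = €2,595.20.
Claim 4 (€4,353): deductible met; 20% of €4,353 = €870.60. OOP would hit €2,609 > €2,125, so the cap limits the member to €2,125 − €1,738.40 = €386.60. Insurer: €4,353 − €386.60 = €3,966.40.
Insurer total = bills − member's total = €9,445 − €2,125 = €7,320.

€7,320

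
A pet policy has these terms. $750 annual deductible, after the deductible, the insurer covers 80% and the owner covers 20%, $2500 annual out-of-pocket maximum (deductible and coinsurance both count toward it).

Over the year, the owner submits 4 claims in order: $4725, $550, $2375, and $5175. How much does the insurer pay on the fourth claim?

Claim 1 — $4725: $750 finishes the deductible; $3975 goes to coinsurance; coinsurance $3975 × 20% = $795. Cost to owner: $1545. OOP to date $1545. Insurer: $4725 − $1545 = $3180.
Claim 2 — $550: 20% coinsurance on $550 = $110. Cost to owner: $110. OOP to date $1655. Insurer: $550 − $110 = $440.
Claim 3 — $2375: deductible already satisfied, so owner's share is 20% × $2375 = $475. Owner owes $475 (running OOP $2130). Plan pays $2375 − $475 = $1900.
Claim 4 — $5175: deductible already satisfied, so owner's share is 20% × $5175 = $1035. Adding that to $2130 gives $3165, past the $2500 cap; owner pays only $2500 − $2130 = $370. Insurer: $5175 − $370 = $4805.

$4805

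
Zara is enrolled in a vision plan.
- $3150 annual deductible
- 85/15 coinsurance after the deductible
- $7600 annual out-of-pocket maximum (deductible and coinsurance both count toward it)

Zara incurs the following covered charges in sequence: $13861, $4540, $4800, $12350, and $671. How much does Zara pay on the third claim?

Bill 1, $13861: deductible takes $3150, $10711 remains; member's 15% is $1606.65. Member pays $4756.65; OOP now $4756.65.
Bill 2, $4540: deductible met; 15% of $4540 = $681. Cost to member: $681. OOP to date $5437.65.
Bill 3, $4800: deductible met; 15% of $4800 = $720. Member pays $720; OOP now $6157.65.

$720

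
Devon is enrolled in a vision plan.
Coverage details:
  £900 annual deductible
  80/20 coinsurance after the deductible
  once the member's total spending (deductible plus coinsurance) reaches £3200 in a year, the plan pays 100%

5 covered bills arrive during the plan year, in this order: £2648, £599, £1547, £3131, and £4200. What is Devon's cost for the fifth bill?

£840

#1 (£2648): deductible takes £900, £1748 remains; 20% of £1748 = £349.60. Member pays £1249.60; OOP now £1249.60.
#2 (£599): deductible met; 20% of £599 = £119.80. Member owes £119.80 (running OOP £1369.40).
#3 (£1547): 20% coinsurance on £1547 = £309.40. Member pays £309.40; OOP now £1678.80.
#4 (£3131): deductible already satisfied, so member's share is 20% × £3131 = £626.20. Cost to member: £626.20. OOP to date £2305.
#5 (£4200): deductible already satisfied, so member's share is 20% × £4200 = £840. Cost to member: £840. OOP to date £3145.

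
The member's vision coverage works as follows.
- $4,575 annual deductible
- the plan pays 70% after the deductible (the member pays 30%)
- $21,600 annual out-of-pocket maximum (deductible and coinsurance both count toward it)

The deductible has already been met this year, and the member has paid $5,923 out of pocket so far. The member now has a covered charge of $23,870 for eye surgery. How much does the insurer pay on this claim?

$16,709

The deductible is already satisfied, so the full bill goes to coinsurance.
Member's 30% share of $23,870 is $7,161.
Cumulative spending $5,923 + $7,161 = $13,084 stays under the $21,600 maximum.
The insurer covers the remainder: $23,870 − $7,161 = $16,709.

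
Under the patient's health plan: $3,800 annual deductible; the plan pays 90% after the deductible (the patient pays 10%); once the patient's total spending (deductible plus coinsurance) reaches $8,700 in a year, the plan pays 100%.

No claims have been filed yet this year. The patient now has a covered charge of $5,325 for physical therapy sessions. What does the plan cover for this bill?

Deductible not yet touched, so the first $3,800 of the bill goes to the deductible.
That leaves $5,325 − $3,800 = $1,525 for coinsurance.
10% of $1,525 = $152.50 falls to the patient.
So the patient owes $3,800 + $152.50 = $3,952.50 before any cap.
Cumulative spending $0 + $3,952.50 = $3,952.50 stays under the $8,700 maximum.
Insurer pays the balance: $5,325 − $3,952.50 = $1,372.50.

$1,372.50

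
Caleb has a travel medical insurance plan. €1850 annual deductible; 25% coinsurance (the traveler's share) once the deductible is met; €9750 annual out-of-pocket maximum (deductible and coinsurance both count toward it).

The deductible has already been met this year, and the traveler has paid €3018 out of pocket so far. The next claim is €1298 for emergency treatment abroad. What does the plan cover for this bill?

With the deductible met, the entire €1298 is subject to coinsurance.
Coinsurance: €1298 × 25% = €324.50.
Total out-of-pocket so far would be €3018 + €324.50 = €3342.50, below the €9750 cap — no reduction.
Insurer pays the balance: €1298 − €324.50 = €973.50.

€973.50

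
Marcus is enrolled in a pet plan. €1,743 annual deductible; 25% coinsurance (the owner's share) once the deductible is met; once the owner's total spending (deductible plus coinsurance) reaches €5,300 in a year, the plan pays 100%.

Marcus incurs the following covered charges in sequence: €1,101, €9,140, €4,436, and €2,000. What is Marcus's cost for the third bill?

Bill 1, €1,101: fully absorbed by the deductible. Owner pays €1,101; OOP now €1,101.
Bill 2, €9,140: €642 finishes the deductible; €8,498 goes to coinsurance; 25% of €8,498 = €2,124.50. Cost to owner: €2,766.50. OOP to date €3,867.50.
Bill 3, €4,436: 25% coinsurance on €4,436 = €1,109. Owner owes €1,109 (running OOP €4,976.50).

€1,109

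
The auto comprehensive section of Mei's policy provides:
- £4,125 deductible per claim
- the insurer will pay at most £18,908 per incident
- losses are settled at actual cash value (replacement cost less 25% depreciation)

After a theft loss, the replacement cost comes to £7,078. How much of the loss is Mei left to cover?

At 25% depreciation, ACV = £7,078 − £1,769.50 = £5,308.50.
After the deductible, £5,308.50 − £4,125 = £1,183.50 remains.
That's under the £18,908 cap, so the insurer reimburses the full £1,183.50.
The policyholder bears the rest of the original loss: £7,078 − £1,183.50 = £5,894.50.

£5,894.50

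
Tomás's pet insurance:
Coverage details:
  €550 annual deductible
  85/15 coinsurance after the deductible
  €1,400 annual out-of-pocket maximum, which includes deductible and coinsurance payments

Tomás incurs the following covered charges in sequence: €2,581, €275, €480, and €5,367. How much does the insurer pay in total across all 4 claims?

#1 (€2,581): €550 to deductible, leaving €2,031; 15% of €2,031 = €304.65. Cost to owner: €854.65. OOP to date €854.65. Plan pays €2,581 − €854.65 = €1,726.35.
#2 (€275): deductible met; 15% of €275 = €41.25. Owner pays €41.25; OOP now €895.90. Insurer: €275 − €41.25 = €233.75.
#3 (€480): 15% coinsurance on €480 = €72. Owner pays €72; OOP now €967.90. Insurer: €480 − €72 = €408.
#4 (€5,367): 15% coinsurance on €5,367 = €805.05. That would push OOP to €1,772.95, over the €1,400 cap, so owner pays €1,400 − €967.90 = €432.10. Insurer: €5,367 − €432.10 = €4,934.90.
Insurer total = bills − owner's total = €8,703 − €1,400 = €7,303.

€7,303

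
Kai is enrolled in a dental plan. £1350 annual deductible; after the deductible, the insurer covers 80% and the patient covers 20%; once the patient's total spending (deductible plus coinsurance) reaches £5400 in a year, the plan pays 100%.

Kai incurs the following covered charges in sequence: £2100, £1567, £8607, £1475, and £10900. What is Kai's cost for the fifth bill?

#1 (£2100): £1350 to deductible, leaving £750; patient's 20% is £150. Cost to patient: £1500. OOP to date £1500.
#2 (£1567): deductible met; 20% of £1567 = £313.40. Patient owes £313.40 (running OOP £1813.40).
#3 (£8607): 20% coinsurance on £8607 = £1721.40. Patient pays £1721.40; OOP now £3534.80.
#4 (£1475): 20% coinsurance on £1475 = £295. Patient owes £295 (running OOP £3829.80).
#5 (£10900): deductible already satisfied, so patient's share is 20% × £10900 = £2180. That would push OOP to £6009.80, over the £5400 cap, so patient pays £5400 − £3829.80 = £1570.20.

£1570.20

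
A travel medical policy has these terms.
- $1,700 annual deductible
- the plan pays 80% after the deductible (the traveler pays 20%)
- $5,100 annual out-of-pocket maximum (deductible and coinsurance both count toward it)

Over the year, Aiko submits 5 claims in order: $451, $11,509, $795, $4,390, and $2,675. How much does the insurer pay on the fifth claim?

$2,364

#1 ($451): entire amount goes to the deductible. Traveler owes $451 (running OOP $451). Plan pays $451 − $451 = $0.
#2 ($11,509): deductible takes $1,249, $10,260 remains; traveler's 20% is $2,052. Cost to traveler: $3,301. OOP to date $3,752. Plan pays $11,509 − $3,301 = $8,208.
#3 ($795): deductible met; 20% of $795 = $159. Cost to traveler: $159. OOP to date $3,911. Plan pays $795 − $159 = $636.
#4 ($4,390): deductible met; 20% of $4,390 = $878. Cost to traveler: $878. OOP to date $4,789. Plan pays $4,390 − $878 = $3,512.
#5 ($2,675): deductible already satisfied, so traveler's share is 20% × $2,675 = $535. OOP would hit $5,324 > $5,100, so the cap limits the traveler to $5,100 − $4,789 = $311. Plan pays $2,675 − $311 = $2,364.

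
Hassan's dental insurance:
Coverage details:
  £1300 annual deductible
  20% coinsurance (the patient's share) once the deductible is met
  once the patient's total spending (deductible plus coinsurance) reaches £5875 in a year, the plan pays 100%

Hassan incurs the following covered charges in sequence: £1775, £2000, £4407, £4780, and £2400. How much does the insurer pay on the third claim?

Bill 1, £1775: £1300 to deductible, leaving £475; coinsurance £475 × 20% = £95. Patient owes £1395 (running OOP £1395). Insurer: £1775 − £1395 = £380.
Bill 2, £2000: 20% coinsurance on £2000 = £400. Patient owes £400 (running OOP £1795). Insurer: £2000 − £400 = £1600.
Bill 3, £4407: deductible met; 20% of £4407 = £881.40. Patient owes £881.40 (running OOP £2676.40). Insurer: £4407 − £881.40 = £3525.60.

£3525.60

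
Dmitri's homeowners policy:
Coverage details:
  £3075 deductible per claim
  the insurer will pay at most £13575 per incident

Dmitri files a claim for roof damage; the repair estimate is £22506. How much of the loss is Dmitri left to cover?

Subtract the deductible: £22506 − £3075 = £19431.
Since £19431 > £13575, the payout is capped at £13575.
Out of pocket: £22506 − £13575 = £8931.

£8931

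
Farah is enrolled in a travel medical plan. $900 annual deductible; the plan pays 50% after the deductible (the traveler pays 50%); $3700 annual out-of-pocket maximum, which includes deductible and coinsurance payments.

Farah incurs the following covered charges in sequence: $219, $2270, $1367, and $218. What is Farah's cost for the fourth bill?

Claim 1 — $219: entire amount goes to the deductible. Cost to traveler: $219. OOP to date $219.
Claim 2 — $2270: deductible takes $681, $1589 remains; coinsurance $1589 × 50% = $794.50. Cost to traveler: $1475.50. OOP to date $1694.50.
Claim 3 — $1367: 50% coinsurance on $1367 = $683.50. Traveler pays $683.50; OOP now $2378.
Claim 4 — $218: deductible met; 50% of $218 = $109. Traveler owes $109 (running OOP $2487).

$109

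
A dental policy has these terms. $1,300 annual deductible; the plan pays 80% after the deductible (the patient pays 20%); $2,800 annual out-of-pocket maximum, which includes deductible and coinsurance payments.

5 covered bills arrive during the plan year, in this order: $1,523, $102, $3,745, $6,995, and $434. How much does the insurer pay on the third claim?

Claim 1 ($1,523): $1,300 to deductible, leaving $223; coinsurance $223 × 20% = $44.60. Patient owes $1,344.60 (running OOP $1,344.60). Plan pays $1,523 − $1,344.60 = $178.40.
Claim 2 ($102): deductible met; 20% of $102 = $20.40. Cost to patient: $20.40. OOP to date $1,365. Insurer: $102 − $20.40 = $81.60.
Claim 3 ($3,745): deductible met; 20% of $3,745 = $749. Patient owes $749 (running OOP $2,114). Insurer: $3,745 − $749 = $2,996.

$2,996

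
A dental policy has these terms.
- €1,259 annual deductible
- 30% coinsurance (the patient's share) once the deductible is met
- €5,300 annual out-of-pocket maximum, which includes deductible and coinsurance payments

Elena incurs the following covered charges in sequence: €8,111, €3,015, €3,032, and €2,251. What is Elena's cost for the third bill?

Claim 1 — €8,111: €1,259 finishes the deductible; €6,852 goes to coinsurance; coinsurance €6,852 × 30% = €2,055.60. Cost to patient: €3,314.60. OOP to date €3,314.60.
Claim 2 — €3,015: deductible already satisfied, so patient's share is 30% × €3,015 = €904.50. Cost to patient: €904.50. OOP to date €4,219.10.
Claim 3 — €3,032: deductible already satisfied, so patient's share is 30% × €3,032 = €909.60. Patient pays €909.60; OOP now €5,128.70.

€909.60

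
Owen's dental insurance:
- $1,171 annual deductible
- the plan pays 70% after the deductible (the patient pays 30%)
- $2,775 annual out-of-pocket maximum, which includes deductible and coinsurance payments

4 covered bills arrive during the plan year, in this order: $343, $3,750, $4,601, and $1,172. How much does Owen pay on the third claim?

$727.40

Claim 1 ($343): all of it applies to the deductible. Patient pays $343; OOP now $343.
Claim 2 ($3,750): $828 finishes the deductible; $2,922 goes to coinsurance; patient's 30% is $876.60. Cost to patient: $1,704.60. OOP to date $2,047.60.
Claim 3 ($4,601): deductible met; 30% of $4,601 = $1,380.30. That would push OOP to $3,427.90, over the $2,775 cap, so patient pays $2,775 − $2,047.60 = $727.40.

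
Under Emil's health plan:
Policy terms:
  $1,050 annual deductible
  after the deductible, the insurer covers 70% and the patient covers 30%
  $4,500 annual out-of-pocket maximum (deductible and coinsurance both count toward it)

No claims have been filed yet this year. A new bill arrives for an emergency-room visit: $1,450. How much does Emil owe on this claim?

The full $1,050 deductible is still open; $1,050 of this bill applies to it.
That leaves $1,450 − $1,050 = $400 for coinsurance.
Patient's 30% share of $400 is $120.
So the patient owes $1,050 + $120 = $1,170 before any cap.
Year-to-date out-of-pocket becomes $0 + $1,170 = $1,170, still under the $4,500 maximum, so no cap applies.

$1,170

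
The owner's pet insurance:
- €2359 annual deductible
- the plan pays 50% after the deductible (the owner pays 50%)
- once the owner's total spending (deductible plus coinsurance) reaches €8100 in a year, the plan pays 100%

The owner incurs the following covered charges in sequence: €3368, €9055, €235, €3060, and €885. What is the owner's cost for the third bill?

€117.50

Claim 1 — €3368: deductible takes €2359, €1009 remains; owner's 50% is €504.50. Owner owes €2863.50 (running OOP €2863.50).
Claim 2 — €9055: 50% coinsurance on €9055 = €4527.50. Owner owes €4527.50 (running OOP €7391).
Claim 3 — €235: deductible met; 50% of €235 = €117.50. Owner owes €117.50 (running OOP €7508.50).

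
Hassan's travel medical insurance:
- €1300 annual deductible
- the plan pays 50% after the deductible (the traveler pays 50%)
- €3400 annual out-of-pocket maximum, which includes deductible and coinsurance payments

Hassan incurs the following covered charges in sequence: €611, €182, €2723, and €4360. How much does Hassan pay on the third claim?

#1 (€611): entire amount goes to the deductible. Traveler owes €611 (running OOP €611).
#2 (€182): all of it applies to the deductible. Traveler owes €182 (running OOP €793).
#3 (€2723): €507 to deductible, leaving €2216; coinsurance €2216 × 50% = €1108. Traveler owes €1615 (running OOP €2408).

€1615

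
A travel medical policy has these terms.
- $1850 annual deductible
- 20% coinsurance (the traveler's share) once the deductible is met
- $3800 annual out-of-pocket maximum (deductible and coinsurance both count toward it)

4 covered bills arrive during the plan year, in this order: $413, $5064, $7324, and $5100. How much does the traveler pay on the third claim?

$1224.60

Claim 1 ($413): all of it applies to the deductible. Cost to traveler: $413. OOP to date $413.
Claim 2 ($5064): deductible takes $1437, $3627 remains; 20% of $3627 = $725.40. Traveler pays $2162.40; OOP now $2575.40.
Claim 3 ($7324): deductible already satisfied, so traveler's share is 20% × $7324 = $1464.80. OOP would hit $4040.20 > $3800, so the cap limits the traveler to $3800 − $2575.40 = $1224.60.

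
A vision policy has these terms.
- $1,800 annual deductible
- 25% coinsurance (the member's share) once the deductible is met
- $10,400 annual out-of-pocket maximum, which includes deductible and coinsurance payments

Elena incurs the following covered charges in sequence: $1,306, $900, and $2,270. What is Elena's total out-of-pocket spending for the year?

#1 ($1,306): entire amount goes to the deductible. Member owes $1,306 (running OOP $1,306).
#2 ($900): $494 finishes the deductible; $406 goes to coinsurance; member's 25% is $101.50. Cost to member: $595.50. OOP to date $1,901.50.
#3 ($2,270): deductible already satisfied, so member's share is 25% × $2,270 = $567.50. Member pays $567.50; OOP now $2,469.
Summing the member's payments: $1,306 + $595.50 + $567.50 = $2,469.

$2,469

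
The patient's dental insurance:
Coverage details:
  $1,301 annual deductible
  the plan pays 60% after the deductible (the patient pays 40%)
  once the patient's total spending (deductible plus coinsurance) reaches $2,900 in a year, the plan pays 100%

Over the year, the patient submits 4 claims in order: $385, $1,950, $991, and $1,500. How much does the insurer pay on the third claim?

$594.60

#1 ($385): entire amount goes to the deductible. Patient pays $385; OOP now $385. Plan pays $385 − $385 = $0.
#2 ($1,950): deductible takes $916, $1,034 remains; 40% of $1,034 = $413.60. Cost to patient: $1,329.60. OOP to date $1,714.60. Plan pays $1,950 − $1,329.60 = $620.40.
#3 ($991): 40% coinsurance on $991 = $396.40. Cost to patient: $396.40. OOP to date $2,111. Insurer: $991 − $396.40 = $594.60.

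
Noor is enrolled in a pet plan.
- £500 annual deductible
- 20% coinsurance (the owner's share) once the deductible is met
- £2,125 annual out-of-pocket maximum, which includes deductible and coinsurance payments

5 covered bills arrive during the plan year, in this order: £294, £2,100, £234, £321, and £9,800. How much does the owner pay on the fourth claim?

£64.20

Claim 1 — £294: all of it applies to the deductible. Owner owes £294 (running OOP £294).
Claim 2 — £2,100: deductible takes £206, £1,894 remains; coinsurance £1,894 × 20% = £378.80. Owner pays £584.80; OOP now £878.80.
Claim 3 — £234: deductible already satisfied, so owner's share is 20% × £234 = £46.80. Owner pays £46.80; OOP now £925.60.
Claim 4 — £321: deductible already satisfied, so owner's share is 20% × £321 = £64.20. Owner pays £64.20; OOP now £989.80.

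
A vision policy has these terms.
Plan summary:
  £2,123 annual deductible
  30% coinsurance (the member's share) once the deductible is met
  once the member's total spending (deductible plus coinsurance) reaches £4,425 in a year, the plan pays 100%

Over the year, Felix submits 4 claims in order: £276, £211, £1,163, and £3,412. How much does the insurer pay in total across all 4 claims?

£2,057.30

Bill 1, £276: fully absorbed by the deductible. Member pays £276; OOP now £276. Plan pays £276 − £276 = £0.
Bill 2, £211: entire amount goes to the deductible. Cost to member: £211. OOP to date £487. Insurer: £211 − £211 = £0.
Bill 3, £1,163: fully absorbed by the deductible. Member pays £1,163; OOP now £1,650. Insurer: £1,163 − £1,163 = £0.
Bill 4, £3,412: £473 to deductible, leaving £2,939; coinsurance £2,939 × 30% = £881.70. Member owes £1,354.70 (running OOP £3,004.70). Insurer: £3,412 − £1,354.70 = £2,057.30.
Insurer total = bills − member's total = £5,062 − £3,004.70 = £2,057.30.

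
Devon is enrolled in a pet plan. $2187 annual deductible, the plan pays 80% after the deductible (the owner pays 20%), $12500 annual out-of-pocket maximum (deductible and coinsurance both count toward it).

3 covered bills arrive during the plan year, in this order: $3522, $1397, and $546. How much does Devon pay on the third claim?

Bill 1, $3522: $2187 to deductible, leaving $1335; coinsurance $1335 × 20% = $267. Cost to owner: $2454. OOP to date $2454.
Bill 2, $1397: deductible already satisfied, so owner's share is 20% × $1397 = $279.40. Owner pays $279.40; OOP now $2733.40.
Bill 3, $546: deductible met; 20% of $546 = $109.20. Owner owes $109.20 (running OOP $2842.60).

$109.20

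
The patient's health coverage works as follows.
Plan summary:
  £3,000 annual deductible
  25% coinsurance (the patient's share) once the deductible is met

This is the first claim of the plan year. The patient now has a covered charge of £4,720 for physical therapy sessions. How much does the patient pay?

£3,430

Nothing has been paid toward the £3,000 deductible, so the first £3,000 of this charge is applied there.
The remaining £1,720 (= £4,720 − £3,000) moves to coinsurance.
25% of £1,720 = £430 falls to the patient.
That puts the patient's cost at £3,000 + £430 = £3,430.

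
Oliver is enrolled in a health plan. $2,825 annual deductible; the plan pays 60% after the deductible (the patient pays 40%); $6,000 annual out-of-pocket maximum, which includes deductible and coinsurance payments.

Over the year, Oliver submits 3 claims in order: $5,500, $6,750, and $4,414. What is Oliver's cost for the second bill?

Claim 1 ($5,500): deductible takes $2,825, $2,675 remains; patient's 40% is $1,070. Patient pays $3,895; OOP now $3,895.
Claim 2 ($6,750): deductible met; 40% of $6,750 = $2,700. OOP would hit $6,595 > $6,000, so the cap limits the patient to $6,000 − $3,895 = $2,105.

$2,105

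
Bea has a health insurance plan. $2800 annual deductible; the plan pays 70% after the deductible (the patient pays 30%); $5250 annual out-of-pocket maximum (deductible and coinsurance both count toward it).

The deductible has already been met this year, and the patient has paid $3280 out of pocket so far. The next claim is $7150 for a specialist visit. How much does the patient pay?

With the deductible met, the entire $7150 is subject to coinsurance.
Patient's 30% share of $7150 is $2145.
Adding $2145 to the $3280 already spent would give $5425, which exceeds the $5250 cap; the patient pays just $5250 − $3280 = $1970.

$1970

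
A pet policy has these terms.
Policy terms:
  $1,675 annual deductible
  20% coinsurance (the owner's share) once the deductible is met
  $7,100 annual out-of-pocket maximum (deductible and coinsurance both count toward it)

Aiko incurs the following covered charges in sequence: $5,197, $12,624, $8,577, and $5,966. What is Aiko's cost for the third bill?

Bill 1, $5,197: deductible takes $1,675, $3,522 remains; owner's 20% is $704.40. Owner owes $2,379.40 (running OOP $2,379.40).
Bill 2, $12,624: 20% coinsurance on $12,624 = $2,524.80. Owner pays $2,524.80; OOP now $4,904.20.
Bill 3, $8,577: 20% coinsurance on $8,577 = $1,715.40. Owner owes $1,715.40 (running OOP $6,619.60).

$1,715.40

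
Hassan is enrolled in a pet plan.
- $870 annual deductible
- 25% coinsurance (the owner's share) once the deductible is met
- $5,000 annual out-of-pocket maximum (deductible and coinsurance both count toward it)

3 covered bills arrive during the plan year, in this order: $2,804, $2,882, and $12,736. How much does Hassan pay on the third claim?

Claim 1 — $2,804: $870 finishes the deductible; $1,934 goes to coinsurance; owner's 25% is $483.50. Owner owes $1,353.50 (running OOP $1,353.50).
Claim 2 — $2,882: deductible met; 25% of $2,882 = $720.50. Cost to owner: $720.50. OOP to date $2,074.
Claim 3 — $12,736: deductible already satisfied, so owner's share is 25% × $12,736 = $3,184. OOP would hit $5,258 > $5,000, so the cap limits the owner to $5,000 − $2,074 = $2,926.

$2,926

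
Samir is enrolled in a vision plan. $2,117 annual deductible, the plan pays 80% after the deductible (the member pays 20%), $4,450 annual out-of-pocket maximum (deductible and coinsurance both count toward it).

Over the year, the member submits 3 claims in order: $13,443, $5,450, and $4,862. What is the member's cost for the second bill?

$67.80

Claim 1 — $13,443: deductible takes $2,117, $11,326 remains; coinsurance $11,326 × 20% = $2,265.20. Member owes $4,382.20 (running OOP $4,382.20).
Claim 2 — $5,450: 20% coinsurance on $5,450 = $1,090. That would push OOP to $5,472.20, over the $4,450 cap, so member pays $4,450 − $4,382.20 = $67.80.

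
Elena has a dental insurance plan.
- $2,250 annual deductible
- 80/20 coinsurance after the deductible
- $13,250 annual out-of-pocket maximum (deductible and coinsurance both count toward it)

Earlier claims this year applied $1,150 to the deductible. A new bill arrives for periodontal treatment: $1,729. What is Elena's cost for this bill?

$1,225.80

Remaining deductible: $2,250 − $1,150 = $1,100.
The remaining $629 (= $1,729 − $1,100) moves to coinsurance.
Coinsurance: $629 × 20% = $125.80.
Patient responsibility before any cap: $1,100 + $125.80 = $1,225.80.
Total out-of-pocket so far would be $1,150 + $1,225.80 = $2,375.80, below the $13,250 cap — no reduction.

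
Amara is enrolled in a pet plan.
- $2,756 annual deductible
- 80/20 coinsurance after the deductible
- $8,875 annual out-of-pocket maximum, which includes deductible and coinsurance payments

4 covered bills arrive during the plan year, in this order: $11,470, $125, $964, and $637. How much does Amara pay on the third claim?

Claim 1 — $11,470: $2,756 finishes the deductible; $8,714 goes to coinsurance; owner's 20% is $1,742.80. Owner pays $4,498.80; OOP now $4,498.80.
Claim 2 — $125: 20% coinsurance on $125 = $25. Owner owes $25 (running OOP $4,523.80).
Claim 3 — $964: 20% coinsurance on $964 = $192.80. Cost to owner: $192.80. OOP to date $4,716.60.

$192.80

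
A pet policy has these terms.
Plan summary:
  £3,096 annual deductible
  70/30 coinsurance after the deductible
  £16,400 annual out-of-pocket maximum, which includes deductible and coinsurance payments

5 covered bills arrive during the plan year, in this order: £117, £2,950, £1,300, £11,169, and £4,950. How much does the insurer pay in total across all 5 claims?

Claim 1 — £117: entire amount goes to the deductible. Cost to owner: £117. OOP to date £117. Insurer: £117 − £117 = £0.
Claim 2 — £2,950: entire amount goes to the deductible. Owner pays £2,950; OOP now £3,067. Insurer: £2,950 − £2,950 = £0.
Claim 3 — £1,300: £29 to deductible, leaving £1,271; owner's 30% is £381.30. Cost to owner: £410.30. OOP to date £3,477.30. Plan pays £1,300 − £410.30 = £889.70.
Claim 4 — £11,169: deductible already satisfied, so owner's share is 30% × £11,169 = £3,350.70. Cost to owner: £3,350.70. OOP to date £6,828. Insurer: £11,169 − £3,350.70 = £7,818.30.
Claim 5 — £4,950: deductible already satisfied, so owner's share is 30% × £4,950 = £1,485. Cost to owner: £1,485. OOP to date £8,313. Insurer: £4,950 − £1,485 = £3,465.
Insurer total: £0 + £0 + £889.70 + £7,818.30 + £3,465 = £12,173.

£12,173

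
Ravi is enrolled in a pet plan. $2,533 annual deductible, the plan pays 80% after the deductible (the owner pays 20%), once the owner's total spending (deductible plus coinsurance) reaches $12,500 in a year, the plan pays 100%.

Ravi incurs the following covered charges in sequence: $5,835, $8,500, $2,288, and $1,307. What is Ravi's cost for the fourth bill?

$261.40

Bill 1, $5,835: $2,533 to deductible, leaving $3,302; coinsurance $3,302 × 20% = $660.40. Owner owes $3,193.40 (running OOP $3,193.40).
Bill 2, $8,500: 20% coinsurance on $8,500 = $1,700. Owner pays $1,700; OOP now $4,893.40.
Bill 3, $2,288: deductible already satisfied, so owner's share is 20% × $2,288 = $457.60. Owner pays $457.60; OOP now $5,351.
Bill 4, $1,307: 20% coinsurance on $1,307 = $261.40. Owner pays $261.40; OOP now $5,612.40.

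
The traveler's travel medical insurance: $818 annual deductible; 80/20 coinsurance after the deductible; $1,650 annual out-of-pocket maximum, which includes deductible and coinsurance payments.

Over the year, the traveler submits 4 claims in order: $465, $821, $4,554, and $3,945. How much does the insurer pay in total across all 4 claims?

Claim 1 — $465: all of it applies to the deductible. Cost to traveler: $465. OOP to date $465. Plan pays $465 − $465 = $0.
Claim 2 — $821: $353 finishes the deductible; $468 goes to coinsurance; coinsurance $468 × 20% = $93.60. Traveler pays $446.60; OOP now $911.60. Plan pays $821 − $446.60 = $374.40.
Claim 3 — $4,554: 20% coinsurance on $4,554 = $910.80. Adding that to $911.60 gives $1,822.40, past the $1,650 cap; traveler pays only $1,650 − $911.60 = $738.40. Plan pays $4,554 − $738.40 = $3,815.60.
Claim 4 — $3,945: 20% coinsurance on $3,945 = $789. That would push OOP to $2,439, over the $1,650 cap, so traveler pays $1,650 − $1,650 = $0. Insurer: $3,945 − $0 = $3,945.
Insurer total: $0 + $374.40 + $3,815.60 + $3,945 = $8,135.

$8,135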